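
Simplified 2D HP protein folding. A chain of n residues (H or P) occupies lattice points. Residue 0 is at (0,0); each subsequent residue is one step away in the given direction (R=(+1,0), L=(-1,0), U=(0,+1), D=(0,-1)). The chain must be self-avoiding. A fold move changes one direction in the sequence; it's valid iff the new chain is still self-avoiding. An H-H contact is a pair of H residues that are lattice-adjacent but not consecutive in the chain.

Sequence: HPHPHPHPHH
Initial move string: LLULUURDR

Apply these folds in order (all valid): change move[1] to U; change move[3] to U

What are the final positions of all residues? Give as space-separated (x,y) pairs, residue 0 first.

Answer: (0,0) (-1,0) (-1,1) (-1,2) (-1,3) (-1,4) (-1,5) (0,5) (0,4) (1,4)

Derivation:
Initial moves: LLULUURDR
Fold: move[1]->U => LUULUURDR (positions: [(0, 0), (-1, 0), (-1, 1), (-1, 2), (-2, 2), (-2, 3), (-2, 4), (-1, 4), (-1, 3), (0, 3)])
Fold: move[3]->U => LUUUUURDR (positions: [(0, 0), (-1, 0), (-1, 1), (-1, 2), (-1, 3), (-1, 4), (-1, 5), (0, 5), (0, 4), (1, 4)])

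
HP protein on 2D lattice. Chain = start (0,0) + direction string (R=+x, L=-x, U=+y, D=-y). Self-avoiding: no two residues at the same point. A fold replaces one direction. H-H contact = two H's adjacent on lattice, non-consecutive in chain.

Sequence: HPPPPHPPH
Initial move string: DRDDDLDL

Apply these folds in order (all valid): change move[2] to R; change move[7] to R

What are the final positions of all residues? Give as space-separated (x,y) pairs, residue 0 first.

Initial moves: DRDDDLDL
Fold: move[2]->R => DRRDDLDL (positions: [(0, 0), (0, -1), (1, -1), (2, -1), (2, -2), (2, -3), (1, -3), (1, -4), (0, -4)])
Fold: move[7]->R => DRRDDLDR (positions: [(0, 0), (0, -1), (1, -1), (2, -1), (2, -2), (2, -3), (1, -3), (1, -4), (2, -4)])

Answer: (0,0) (0,-1) (1,-1) (2,-1) (2,-2) (2,-3) (1,-3) (1,-4) (2,-4)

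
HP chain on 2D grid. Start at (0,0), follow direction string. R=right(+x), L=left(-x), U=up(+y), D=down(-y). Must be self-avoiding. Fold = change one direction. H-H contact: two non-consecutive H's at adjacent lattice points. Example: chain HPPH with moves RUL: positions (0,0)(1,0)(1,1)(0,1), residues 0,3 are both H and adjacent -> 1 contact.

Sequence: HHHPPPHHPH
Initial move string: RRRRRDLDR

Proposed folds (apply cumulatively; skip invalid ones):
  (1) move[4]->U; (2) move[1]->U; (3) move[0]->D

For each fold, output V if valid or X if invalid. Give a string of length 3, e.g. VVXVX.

Initial: RRRRRDLDR -> [(0, 0), (1, 0), (2, 0), (3, 0), (4, 0), (5, 0), (5, -1), (4, -1), (4, -2), (5, -2)]
Fold 1: move[4]->U => RRRRUDLDR INVALID (collision), skipped
Fold 2: move[1]->U => RURRRDLDR VALID
Fold 3: move[0]->D => DURRRDLDR INVALID (collision), skipped

Answer: XVX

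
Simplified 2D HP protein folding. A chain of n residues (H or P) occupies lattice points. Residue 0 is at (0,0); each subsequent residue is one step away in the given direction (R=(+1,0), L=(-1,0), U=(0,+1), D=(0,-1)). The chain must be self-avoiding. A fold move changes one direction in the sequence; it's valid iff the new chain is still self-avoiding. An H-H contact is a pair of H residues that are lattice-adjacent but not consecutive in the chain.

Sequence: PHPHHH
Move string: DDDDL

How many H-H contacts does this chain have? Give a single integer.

Positions: [(0, 0), (0, -1), (0, -2), (0, -3), (0, -4), (-1, -4)]
No H-H contacts found.

Answer: 0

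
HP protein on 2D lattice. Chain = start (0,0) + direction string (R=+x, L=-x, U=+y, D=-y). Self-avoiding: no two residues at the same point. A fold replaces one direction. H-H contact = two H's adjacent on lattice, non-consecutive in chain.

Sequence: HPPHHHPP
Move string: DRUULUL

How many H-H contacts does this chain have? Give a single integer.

Answer: 2

Derivation:
Positions: [(0, 0), (0, -1), (1, -1), (1, 0), (1, 1), (0, 1), (0, 2), (-1, 2)]
H-H contact: residue 0 @(0,0) - residue 3 @(1, 0)
H-H contact: residue 0 @(0,0) - residue 5 @(0, 1)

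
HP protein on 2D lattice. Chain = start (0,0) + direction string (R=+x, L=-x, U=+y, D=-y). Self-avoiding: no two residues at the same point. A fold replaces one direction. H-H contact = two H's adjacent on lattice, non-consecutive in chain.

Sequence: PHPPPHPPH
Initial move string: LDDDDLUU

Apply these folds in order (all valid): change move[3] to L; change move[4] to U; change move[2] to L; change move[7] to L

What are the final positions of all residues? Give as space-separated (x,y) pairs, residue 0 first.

Initial moves: LDDDDLUU
Fold: move[3]->L => LDDLDLUU (positions: [(0, 0), (-1, 0), (-1, -1), (-1, -2), (-2, -2), (-2, -3), (-3, -3), (-3, -2), (-3, -1)])
Fold: move[4]->U => LDDLULUU (positions: [(0, 0), (-1, 0), (-1, -1), (-1, -2), (-2, -2), (-2, -1), (-3, -1), (-3, 0), (-3, 1)])
Fold: move[2]->L => LDLLULUU (positions: [(0, 0), (-1, 0), (-1, -1), (-2, -1), (-3, -1), (-3, 0), (-4, 0), (-4, 1), (-4, 2)])
Fold: move[7]->L => LDLLULUL (positions: [(0, 0), (-1, 0), (-1, -1), (-2, -1), (-3, -1), (-3, 0), (-4, 0), (-4, 1), (-5, 1)])

Answer: (0,0) (-1,0) (-1,-1) (-2,-1) (-3,-1) (-3,0) (-4,0) (-4,1) (-5,1)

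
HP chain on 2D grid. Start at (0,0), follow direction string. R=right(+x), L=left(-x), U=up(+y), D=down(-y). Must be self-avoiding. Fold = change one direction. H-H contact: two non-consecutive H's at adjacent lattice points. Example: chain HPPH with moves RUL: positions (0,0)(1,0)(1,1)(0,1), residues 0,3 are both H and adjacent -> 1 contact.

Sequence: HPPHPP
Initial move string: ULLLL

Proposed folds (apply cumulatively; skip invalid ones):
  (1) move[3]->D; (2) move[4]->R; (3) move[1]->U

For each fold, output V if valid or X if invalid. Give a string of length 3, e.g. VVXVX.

Answer: VVX

Derivation:
Initial: ULLLL -> [(0, 0), (0, 1), (-1, 1), (-2, 1), (-3, 1), (-4, 1)]
Fold 1: move[3]->D => ULLDL VALID
Fold 2: move[4]->R => ULLDR VALID
Fold 3: move[1]->U => UULDR INVALID (collision), skipped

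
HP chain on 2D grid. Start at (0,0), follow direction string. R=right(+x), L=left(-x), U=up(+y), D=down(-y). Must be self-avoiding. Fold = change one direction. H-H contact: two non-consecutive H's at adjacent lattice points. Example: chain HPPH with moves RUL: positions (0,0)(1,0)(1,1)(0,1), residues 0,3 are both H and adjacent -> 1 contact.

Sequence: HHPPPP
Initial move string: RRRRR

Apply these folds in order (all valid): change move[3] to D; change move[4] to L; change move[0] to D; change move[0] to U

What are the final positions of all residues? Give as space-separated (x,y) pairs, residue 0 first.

Initial moves: RRRRR
Fold: move[3]->D => RRRDR (positions: [(0, 0), (1, 0), (2, 0), (3, 0), (3, -1), (4, -1)])
Fold: move[4]->L => RRRDL (positions: [(0, 0), (1, 0), (2, 0), (3, 0), (3, -1), (2, -1)])
Fold: move[0]->D => DRRDL (positions: [(0, 0), (0, -1), (1, -1), (2, -1), (2, -2), (1, -2)])
Fold: move[0]->U => URRDL (positions: [(0, 0), (0, 1), (1, 1), (2, 1), (2, 0), (1, 0)])

Answer: (0,0) (0,1) (1,1) (2,1) (2,0) (1,0)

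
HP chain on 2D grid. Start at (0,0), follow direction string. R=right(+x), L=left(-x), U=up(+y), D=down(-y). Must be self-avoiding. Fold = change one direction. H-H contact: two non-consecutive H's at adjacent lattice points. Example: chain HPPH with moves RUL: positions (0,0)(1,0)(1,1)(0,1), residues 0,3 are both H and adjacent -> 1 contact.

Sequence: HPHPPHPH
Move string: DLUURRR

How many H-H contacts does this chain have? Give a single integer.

Positions: [(0, 0), (0, -1), (-1, -1), (-1, 0), (-1, 1), (0, 1), (1, 1), (2, 1)]
H-H contact: residue 0 @(0,0) - residue 5 @(0, 1)

Answer: 1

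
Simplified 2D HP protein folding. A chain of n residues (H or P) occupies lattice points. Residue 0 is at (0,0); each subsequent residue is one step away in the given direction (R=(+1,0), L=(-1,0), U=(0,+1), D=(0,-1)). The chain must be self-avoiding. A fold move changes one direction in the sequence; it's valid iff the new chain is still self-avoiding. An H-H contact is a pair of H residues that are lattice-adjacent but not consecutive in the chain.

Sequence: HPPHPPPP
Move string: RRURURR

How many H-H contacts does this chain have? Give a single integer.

Positions: [(0, 0), (1, 0), (2, 0), (2, 1), (3, 1), (3, 2), (4, 2), (5, 2)]
No H-H contacts found.

Answer: 0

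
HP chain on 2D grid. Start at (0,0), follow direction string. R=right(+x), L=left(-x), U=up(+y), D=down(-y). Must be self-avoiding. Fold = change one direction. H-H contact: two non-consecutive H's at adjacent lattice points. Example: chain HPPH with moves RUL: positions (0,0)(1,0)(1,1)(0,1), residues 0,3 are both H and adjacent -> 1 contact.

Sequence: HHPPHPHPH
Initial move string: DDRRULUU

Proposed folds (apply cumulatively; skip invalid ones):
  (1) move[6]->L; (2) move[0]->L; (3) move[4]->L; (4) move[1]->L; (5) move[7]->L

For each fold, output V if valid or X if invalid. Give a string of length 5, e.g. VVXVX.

Initial: DDRRULUU -> [(0, 0), (0, -1), (0, -2), (1, -2), (2, -2), (2, -1), (1, -1), (1, 0), (1, 1)]
Fold 1: move[6]->L => DDRRULLU INVALID (collision), skipped
Fold 2: move[0]->L => LDRRULUU INVALID (collision), skipped
Fold 3: move[4]->L => DDRRLLUU INVALID (collision), skipped
Fold 4: move[1]->L => DLRRULUU INVALID (collision), skipped
Fold 5: move[7]->L => DDRRULUL INVALID (collision), skipped

Answer: XXXXX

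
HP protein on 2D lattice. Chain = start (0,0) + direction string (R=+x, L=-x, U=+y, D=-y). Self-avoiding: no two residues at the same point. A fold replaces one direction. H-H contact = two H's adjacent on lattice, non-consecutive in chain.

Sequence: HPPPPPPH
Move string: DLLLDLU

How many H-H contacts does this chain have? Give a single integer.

Positions: [(0, 0), (0, -1), (-1, -1), (-2, -1), (-3, -1), (-3, -2), (-4, -2), (-4, -1)]
No H-H contacts found.

Answer: 0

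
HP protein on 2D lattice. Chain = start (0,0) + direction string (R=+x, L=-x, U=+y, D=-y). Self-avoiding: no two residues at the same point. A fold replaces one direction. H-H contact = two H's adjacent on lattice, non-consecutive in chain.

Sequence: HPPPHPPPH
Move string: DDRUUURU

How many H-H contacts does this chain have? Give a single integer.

Positions: [(0, 0), (0, -1), (0, -2), (1, -2), (1, -1), (1, 0), (1, 1), (2, 1), (2, 2)]
No H-H contacts found.

Answer: 0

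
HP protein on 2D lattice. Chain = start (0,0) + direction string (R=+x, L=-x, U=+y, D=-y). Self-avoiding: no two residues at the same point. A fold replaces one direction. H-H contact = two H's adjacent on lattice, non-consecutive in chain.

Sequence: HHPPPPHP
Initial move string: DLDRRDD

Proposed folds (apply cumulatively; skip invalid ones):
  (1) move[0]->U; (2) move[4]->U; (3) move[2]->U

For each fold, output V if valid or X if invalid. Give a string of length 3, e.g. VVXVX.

Initial: DLDRRDD -> [(0, 0), (0, -1), (-1, -1), (-1, -2), (0, -2), (1, -2), (1, -3), (1, -4)]
Fold 1: move[0]->U => ULDRRDD INVALID (collision), skipped
Fold 2: move[4]->U => DLDRUDD INVALID (collision), skipped
Fold 3: move[2]->U => DLURRDD INVALID (collision), skipped

Answer: XXX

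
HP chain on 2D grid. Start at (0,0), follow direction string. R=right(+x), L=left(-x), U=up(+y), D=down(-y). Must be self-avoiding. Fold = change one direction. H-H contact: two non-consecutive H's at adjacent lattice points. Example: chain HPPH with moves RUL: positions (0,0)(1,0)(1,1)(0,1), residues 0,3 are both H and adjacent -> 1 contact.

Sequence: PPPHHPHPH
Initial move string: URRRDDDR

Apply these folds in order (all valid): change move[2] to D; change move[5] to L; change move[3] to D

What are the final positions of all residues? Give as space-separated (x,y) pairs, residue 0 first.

Initial moves: URRRDDDR
Fold: move[2]->D => URDRDDDR (positions: [(0, 0), (0, 1), (1, 1), (1, 0), (2, 0), (2, -1), (2, -2), (2, -3), (3, -3)])
Fold: move[5]->L => URDRDLDR (positions: [(0, 0), (0, 1), (1, 1), (1, 0), (2, 0), (2, -1), (1, -1), (1, -2), (2, -2)])
Fold: move[3]->D => URDDDLDR (positions: [(0, 0), (0, 1), (1, 1), (1, 0), (1, -1), (1, -2), (0, -2), (0, -3), (1, -3)])

Answer: (0,0) (0,1) (1,1) (1,0) (1,-1) (1,-2) (0,-2) (0,-3) (1,-3)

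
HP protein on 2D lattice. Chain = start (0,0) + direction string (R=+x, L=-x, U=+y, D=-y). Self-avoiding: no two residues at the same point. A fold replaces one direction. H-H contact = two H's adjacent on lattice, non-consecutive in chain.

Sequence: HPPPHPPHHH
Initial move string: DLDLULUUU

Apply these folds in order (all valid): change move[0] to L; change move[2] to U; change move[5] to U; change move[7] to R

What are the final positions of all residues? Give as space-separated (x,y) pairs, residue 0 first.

Initial moves: DLDLULUUU
Fold: move[0]->L => LLDLULUUU (positions: [(0, 0), (-1, 0), (-2, 0), (-2, -1), (-3, -1), (-3, 0), (-4, 0), (-4, 1), (-4, 2), (-4, 3)])
Fold: move[2]->U => LLULULUUU (positions: [(0, 0), (-1, 0), (-2, 0), (-2, 1), (-3, 1), (-3, 2), (-4, 2), (-4, 3), (-4, 4), (-4, 5)])
Fold: move[5]->U => LLULUUUUU (positions: [(0, 0), (-1, 0), (-2, 0), (-2, 1), (-3, 1), (-3, 2), (-3, 3), (-3, 4), (-3, 5), (-3, 6)])
Fold: move[7]->R => LLULUUURU (positions: [(0, 0), (-1, 0), (-2, 0), (-2, 1), (-3, 1), (-3, 2), (-3, 3), (-3, 4), (-2, 4), (-2, 5)])

Answer: (0,0) (-1,0) (-2,0) (-2,1) (-3,1) (-3,2) (-3,3) (-3,4) (-2,4) (-2,5)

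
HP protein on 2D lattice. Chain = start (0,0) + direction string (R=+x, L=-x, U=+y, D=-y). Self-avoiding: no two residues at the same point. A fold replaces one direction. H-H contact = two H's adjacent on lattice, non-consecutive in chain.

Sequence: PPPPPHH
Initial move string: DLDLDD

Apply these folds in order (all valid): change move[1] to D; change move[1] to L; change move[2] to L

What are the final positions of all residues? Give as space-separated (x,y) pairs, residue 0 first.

Initial moves: DLDLDD
Fold: move[1]->D => DDDLDD (positions: [(0, 0), (0, -1), (0, -2), (0, -3), (-1, -3), (-1, -4), (-1, -5)])
Fold: move[1]->L => DLDLDD (positions: [(0, 0), (0, -1), (-1, -1), (-1, -2), (-2, -2), (-2, -3), (-2, -4)])
Fold: move[2]->L => DLLLDD (positions: [(0, 0), (0, -1), (-1, -1), (-2, -1), (-3, -1), (-3, -2), (-3, -3)])

Answer: (0,0) (0,-1) (-1,-1) (-2,-1) (-3,-1) (-3,-2) (-3,-3)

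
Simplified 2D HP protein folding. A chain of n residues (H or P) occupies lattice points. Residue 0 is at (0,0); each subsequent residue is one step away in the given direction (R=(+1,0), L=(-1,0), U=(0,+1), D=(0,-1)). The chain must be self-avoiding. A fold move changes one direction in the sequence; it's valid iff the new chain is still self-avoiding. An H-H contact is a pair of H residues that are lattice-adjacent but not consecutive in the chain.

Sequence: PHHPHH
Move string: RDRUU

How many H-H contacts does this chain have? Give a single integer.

Positions: [(0, 0), (1, 0), (1, -1), (2, -1), (2, 0), (2, 1)]
H-H contact: residue 1 @(1,0) - residue 4 @(2, 0)

Answer: 1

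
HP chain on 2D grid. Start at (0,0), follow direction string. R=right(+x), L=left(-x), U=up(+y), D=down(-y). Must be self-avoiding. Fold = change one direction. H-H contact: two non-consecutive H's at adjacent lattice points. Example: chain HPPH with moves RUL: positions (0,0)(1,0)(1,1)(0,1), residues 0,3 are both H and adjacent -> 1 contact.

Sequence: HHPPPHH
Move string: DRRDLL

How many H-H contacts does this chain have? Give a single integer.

Answer: 1

Derivation:
Positions: [(0, 0), (0, -1), (1, -1), (2, -1), (2, -2), (1, -2), (0, -2)]
H-H contact: residue 1 @(0,-1) - residue 6 @(0, -2)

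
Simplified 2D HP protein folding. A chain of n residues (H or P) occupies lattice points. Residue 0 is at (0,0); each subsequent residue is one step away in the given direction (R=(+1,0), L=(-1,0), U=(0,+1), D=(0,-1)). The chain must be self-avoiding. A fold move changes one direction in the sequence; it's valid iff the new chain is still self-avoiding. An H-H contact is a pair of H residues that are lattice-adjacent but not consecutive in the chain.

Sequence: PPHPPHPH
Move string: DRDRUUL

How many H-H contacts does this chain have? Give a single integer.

Answer: 2

Derivation:
Positions: [(0, 0), (0, -1), (1, -1), (1, -2), (2, -2), (2, -1), (2, 0), (1, 0)]
H-H contact: residue 2 @(1,-1) - residue 5 @(2, -1)
H-H contact: residue 2 @(1,-1) - residue 7 @(1, 0)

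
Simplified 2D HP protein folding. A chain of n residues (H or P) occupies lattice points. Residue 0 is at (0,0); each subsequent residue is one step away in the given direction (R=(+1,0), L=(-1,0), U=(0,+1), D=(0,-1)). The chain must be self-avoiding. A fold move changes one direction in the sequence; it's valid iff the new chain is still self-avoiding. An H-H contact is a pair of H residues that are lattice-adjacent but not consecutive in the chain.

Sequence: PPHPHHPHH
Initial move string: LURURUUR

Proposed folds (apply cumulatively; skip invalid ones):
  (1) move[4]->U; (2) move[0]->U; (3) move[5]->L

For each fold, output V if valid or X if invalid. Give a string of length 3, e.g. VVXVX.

Answer: VVV

Derivation:
Initial: LURURUUR -> [(0, 0), (-1, 0), (-1, 1), (0, 1), (0, 2), (1, 2), (1, 3), (1, 4), (2, 4)]
Fold 1: move[4]->U => LURUUUUR VALID
Fold 2: move[0]->U => UURUUUUR VALID
Fold 3: move[5]->L => UURUULUR VALID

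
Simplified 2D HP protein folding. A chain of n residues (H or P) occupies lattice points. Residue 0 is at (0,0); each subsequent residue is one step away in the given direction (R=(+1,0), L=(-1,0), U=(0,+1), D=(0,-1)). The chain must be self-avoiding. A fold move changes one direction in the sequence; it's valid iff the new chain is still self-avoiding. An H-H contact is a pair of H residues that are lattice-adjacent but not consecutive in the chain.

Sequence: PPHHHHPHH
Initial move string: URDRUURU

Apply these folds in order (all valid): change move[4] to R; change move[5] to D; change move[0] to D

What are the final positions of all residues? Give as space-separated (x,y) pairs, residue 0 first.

Answer: (0,0) (0,-1) (1,-1) (1,-2) (2,-2) (3,-2) (3,-3) (4,-3) (4,-2)

Derivation:
Initial moves: URDRUURU
Fold: move[4]->R => URDRRURU (positions: [(0, 0), (0, 1), (1, 1), (1, 0), (2, 0), (3, 0), (3, 1), (4, 1), (4, 2)])
Fold: move[5]->D => URDRRDRU (positions: [(0, 0), (0, 1), (1, 1), (1, 0), (2, 0), (3, 0), (3, -1), (4, -1), (4, 0)])
Fold: move[0]->D => DRDRRDRU (positions: [(0, 0), (0, -1), (1, -1), (1, -2), (2, -2), (3, -2), (3, -3), (4, -3), (4, -2)])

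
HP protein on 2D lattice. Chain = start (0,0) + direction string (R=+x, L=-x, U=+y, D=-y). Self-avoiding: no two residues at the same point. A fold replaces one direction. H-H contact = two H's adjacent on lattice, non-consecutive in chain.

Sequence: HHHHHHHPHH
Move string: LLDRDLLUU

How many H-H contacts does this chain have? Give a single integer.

Positions: [(0, 0), (-1, 0), (-2, 0), (-2, -1), (-1, -1), (-1, -2), (-2, -2), (-3, -2), (-3, -1), (-3, 0)]
H-H contact: residue 1 @(-1,0) - residue 4 @(-1, -1)
H-H contact: residue 2 @(-2,0) - residue 9 @(-3, 0)
H-H contact: residue 3 @(-2,-1) - residue 8 @(-3, -1)
H-H contact: residue 3 @(-2,-1) - residue 6 @(-2, -2)

Answer: 4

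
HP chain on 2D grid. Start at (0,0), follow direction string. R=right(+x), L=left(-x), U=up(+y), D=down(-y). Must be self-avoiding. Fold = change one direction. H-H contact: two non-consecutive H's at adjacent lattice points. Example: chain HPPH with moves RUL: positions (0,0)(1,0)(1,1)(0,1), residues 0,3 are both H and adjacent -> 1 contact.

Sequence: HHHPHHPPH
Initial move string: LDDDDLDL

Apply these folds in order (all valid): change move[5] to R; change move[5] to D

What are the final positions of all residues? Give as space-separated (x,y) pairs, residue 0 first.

Initial moves: LDDDDLDL
Fold: move[5]->R => LDDDDRDL (positions: [(0, 0), (-1, 0), (-1, -1), (-1, -2), (-1, -3), (-1, -4), (0, -4), (0, -5), (-1, -5)])
Fold: move[5]->D => LDDDDDDL (positions: [(0, 0), (-1, 0), (-1, -1), (-1, -2), (-1, -3), (-1, -4), (-1, -5), (-1, -6), (-2, -6)])

Answer: (0,0) (-1,0) (-1,-1) (-1,-2) (-1,-3) (-1,-4) (-1,-5) (-1,-6) (-2,-6)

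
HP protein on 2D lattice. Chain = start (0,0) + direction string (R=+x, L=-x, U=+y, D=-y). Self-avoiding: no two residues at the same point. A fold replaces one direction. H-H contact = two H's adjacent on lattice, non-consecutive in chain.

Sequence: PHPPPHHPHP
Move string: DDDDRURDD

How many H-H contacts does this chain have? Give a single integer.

Positions: [(0, 0), (0, -1), (0, -2), (0, -3), (0, -4), (1, -4), (1, -3), (2, -3), (2, -4), (2, -5)]
H-H contact: residue 5 @(1,-4) - residue 8 @(2, -4)

Answer: 1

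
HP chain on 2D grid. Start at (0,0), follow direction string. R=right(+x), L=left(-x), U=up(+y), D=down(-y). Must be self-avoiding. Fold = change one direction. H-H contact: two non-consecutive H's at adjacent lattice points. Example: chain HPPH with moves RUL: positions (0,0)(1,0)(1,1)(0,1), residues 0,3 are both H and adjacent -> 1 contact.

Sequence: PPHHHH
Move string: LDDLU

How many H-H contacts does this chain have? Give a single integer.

Positions: [(0, 0), (-1, 0), (-1, -1), (-1, -2), (-2, -2), (-2, -1)]
H-H contact: residue 2 @(-1,-1) - residue 5 @(-2, -1)

Answer: 1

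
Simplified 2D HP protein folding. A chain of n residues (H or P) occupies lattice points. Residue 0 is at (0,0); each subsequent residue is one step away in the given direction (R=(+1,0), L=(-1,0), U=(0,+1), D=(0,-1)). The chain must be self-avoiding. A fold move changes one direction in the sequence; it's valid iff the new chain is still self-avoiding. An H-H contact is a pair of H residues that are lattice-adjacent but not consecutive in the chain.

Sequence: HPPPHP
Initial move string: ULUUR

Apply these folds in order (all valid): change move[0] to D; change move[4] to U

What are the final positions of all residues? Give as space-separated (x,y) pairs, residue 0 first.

Initial moves: ULUUR
Fold: move[0]->D => DLUUR (positions: [(0, 0), (0, -1), (-1, -1), (-1, 0), (-1, 1), (0, 1)])
Fold: move[4]->U => DLUUU (positions: [(0, 0), (0, -1), (-1, -1), (-1, 0), (-1, 1), (-1, 2)])

Answer: (0,0) (0,-1) (-1,-1) (-1,0) (-1,1) (-1,2)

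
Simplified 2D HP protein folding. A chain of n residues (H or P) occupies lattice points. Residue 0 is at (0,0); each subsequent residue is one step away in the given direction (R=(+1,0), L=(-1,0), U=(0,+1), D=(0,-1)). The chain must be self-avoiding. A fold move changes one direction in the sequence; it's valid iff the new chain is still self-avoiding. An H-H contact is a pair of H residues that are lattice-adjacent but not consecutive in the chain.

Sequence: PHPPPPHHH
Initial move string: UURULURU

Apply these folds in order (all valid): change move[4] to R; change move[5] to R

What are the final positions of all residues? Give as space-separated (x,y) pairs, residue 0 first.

Answer: (0,0) (0,1) (0,2) (1,2) (1,3) (2,3) (3,3) (4,3) (4,4)

Derivation:
Initial moves: UURULURU
Fold: move[4]->R => UURURURU (positions: [(0, 0), (0, 1), (0, 2), (1, 2), (1, 3), (2, 3), (2, 4), (3, 4), (3, 5)])
Fold: move[5]->R => UURURRRU (positions: [(0, 0), (0, 1), (0, 2), (1, 2), (1, 3), (2, 3), (3, 3), (4, 3), (4, 4)])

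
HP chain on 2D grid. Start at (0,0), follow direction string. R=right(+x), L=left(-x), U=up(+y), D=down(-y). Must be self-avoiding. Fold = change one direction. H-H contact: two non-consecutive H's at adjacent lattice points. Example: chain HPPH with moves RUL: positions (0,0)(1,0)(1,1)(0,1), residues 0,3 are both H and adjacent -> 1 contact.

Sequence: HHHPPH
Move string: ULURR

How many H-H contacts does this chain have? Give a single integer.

Answer: 0

Derivation:
Positions: [(0, 0), (0, 1), (-1, 1), (-1, 2), (0, 2), (1, 2)]
No H-H contacts found.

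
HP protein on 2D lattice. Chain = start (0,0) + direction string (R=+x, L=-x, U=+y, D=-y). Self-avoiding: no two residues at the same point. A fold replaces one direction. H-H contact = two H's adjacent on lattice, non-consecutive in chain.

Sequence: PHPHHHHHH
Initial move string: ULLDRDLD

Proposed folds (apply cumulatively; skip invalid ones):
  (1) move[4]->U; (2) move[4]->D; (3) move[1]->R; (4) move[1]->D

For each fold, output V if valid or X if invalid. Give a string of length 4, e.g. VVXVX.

Initial: ULLDRDLD -> [(0, 0), (0, 1), (-1, 1), (-2, 1), (-2, 0), (-1, 0), (-1, -1), (-2, -1), (-2, -2)]
Fold 1: move[4]->U => ULLDUDLD INVALID (collision), skipped
Fold 2: move[4]->D => ULLDDDLD VALID
Fold 3: move[1]->R => URLDDDLD INVALID (collision), skipped
Fold 4: move[1]->D => UDLDDDLD INVALID (collision), skipped

Answer: XVXX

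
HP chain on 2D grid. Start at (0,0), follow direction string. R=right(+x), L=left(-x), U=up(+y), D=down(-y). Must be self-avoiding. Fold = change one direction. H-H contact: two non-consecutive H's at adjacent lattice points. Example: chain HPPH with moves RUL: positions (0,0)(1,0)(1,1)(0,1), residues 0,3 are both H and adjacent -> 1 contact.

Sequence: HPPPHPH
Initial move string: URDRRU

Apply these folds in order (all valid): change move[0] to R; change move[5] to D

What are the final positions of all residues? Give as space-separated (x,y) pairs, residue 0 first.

Initial moves: URDRRU
Fold: move[0]->R => RRDRRU (positions: [(0, 0), (1, 0), (2, 0), (2, -1), (3, -1), (4, -1), (4, 0)])
Fold: move[5]->D => RRDRRD (positions: [(0, 0), (1, 0), (2, 0), (2, -1), (3, -1), (4, -1), (4, -2)])

Answer: (0,0) (1,0) (2,0) (2,-1) (3,-1) (4,-1) (4,-2)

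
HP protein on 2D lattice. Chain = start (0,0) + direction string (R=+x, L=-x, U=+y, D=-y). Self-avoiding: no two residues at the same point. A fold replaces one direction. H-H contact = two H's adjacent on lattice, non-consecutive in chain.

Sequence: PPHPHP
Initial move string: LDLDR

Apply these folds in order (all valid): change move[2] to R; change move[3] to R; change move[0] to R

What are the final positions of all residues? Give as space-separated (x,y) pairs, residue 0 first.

Answer: (0,0) (1,0) (1,-1) (2,-1) (3,-1) (4,-1)

Derivation:
Initial moves: LDLDR
Fold: move[2]->R => LDRDR (positions: [(0, 0), (-1, 0), (-1, -1), (0, -1), (0, -2), (1, -2)])
Fold: move[3]->R => LDRRR (positions: [(0, 0), (-1, 0), (-1, -1), (0, -1), (1, -1), (2, -1)])
Fold: move[0]->R => RDRRR (positions: [(0, 0), (1, 0), (1, -1), (2, -1), (3, -1), (4, -1)])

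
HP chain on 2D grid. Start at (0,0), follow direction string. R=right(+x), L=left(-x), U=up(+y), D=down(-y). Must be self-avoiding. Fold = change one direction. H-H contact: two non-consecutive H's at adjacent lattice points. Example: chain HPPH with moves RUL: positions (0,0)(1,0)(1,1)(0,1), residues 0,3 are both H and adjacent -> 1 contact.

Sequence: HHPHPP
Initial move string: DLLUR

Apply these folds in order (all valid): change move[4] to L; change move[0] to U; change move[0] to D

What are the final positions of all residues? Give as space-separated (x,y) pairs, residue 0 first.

Answer: (0,0) (0,-1) (-1,-1) (-2,-1) (-2,0) (-3,0)

Derivation:
Initial moves: DLLUR
Fold: move[4]->L => DLLUL (positions: [(0, 0), (0, -1), (-1, -1), (-2, -1), (-2, 0), (-3, 0)])
Fold: move[0]->U => ULLUL (positions: [(0, 0), (0, 1), (-1, 1), (-2, 1), (-2, 2), (-3, 2)])
Fold: move[0]->D => DLLUL (positions: [(0, 0), (0, -1), (-1, -1), (-2, -1), (-2, 0), (-3, 0)])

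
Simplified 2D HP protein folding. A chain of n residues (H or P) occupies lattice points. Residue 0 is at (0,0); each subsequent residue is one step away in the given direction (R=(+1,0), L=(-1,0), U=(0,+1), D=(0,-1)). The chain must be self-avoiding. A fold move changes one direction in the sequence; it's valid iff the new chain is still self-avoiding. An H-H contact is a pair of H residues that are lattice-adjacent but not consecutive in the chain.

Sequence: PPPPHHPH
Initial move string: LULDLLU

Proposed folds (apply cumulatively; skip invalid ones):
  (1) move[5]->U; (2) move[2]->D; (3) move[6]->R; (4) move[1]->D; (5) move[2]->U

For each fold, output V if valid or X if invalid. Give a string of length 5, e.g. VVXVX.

Answer: VXXVX

Derivation:
Initial: LULDLLU -> [(0, 0), (-1, 0), (-1, 1), (-2, 1), (-2, 0), (-3, 0), (-4, 0), (-4, 1)]
Fold 1: move[5]->U => LULDLUU VALID
Fold 2: move[2]->D => LUDDLUU INVALID (collision), skipped
Fold 3: move[6]->R => LULDLUR INVALID (collision), skipped
Fold 4: move[1]->D => LDLDLUU VALID
Fold 5: move[2]->U => LDUDLUU INVALID (collision), skipped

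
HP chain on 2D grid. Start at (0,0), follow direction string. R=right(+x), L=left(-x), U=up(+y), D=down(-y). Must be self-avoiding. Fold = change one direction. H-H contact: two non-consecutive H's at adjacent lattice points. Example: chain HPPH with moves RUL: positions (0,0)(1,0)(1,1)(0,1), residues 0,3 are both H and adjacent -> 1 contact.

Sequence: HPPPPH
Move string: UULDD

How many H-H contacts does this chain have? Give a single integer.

Positions: [(0, 0), (0, 1), (0, 2), (-1, 2), (-1, 1), (-1, 0)]
H-H contact: residue 0 @(0,0) - residue 5 @(-1, 0)

Answer: 1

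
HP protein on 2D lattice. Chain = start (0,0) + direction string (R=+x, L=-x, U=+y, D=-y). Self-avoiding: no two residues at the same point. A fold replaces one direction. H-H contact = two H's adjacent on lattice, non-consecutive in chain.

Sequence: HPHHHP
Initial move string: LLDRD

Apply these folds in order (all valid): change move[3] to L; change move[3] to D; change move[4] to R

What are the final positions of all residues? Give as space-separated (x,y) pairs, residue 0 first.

Initial moves: LLDRD
Fold: move[3]->L => LLDLD (positions: [(0, 0), (-1, 0), (-2, 0), (-2, -1), (-3, -1), (-3, -2)])
Fold: move[3]->D => LLDDD (positions: [(0, 0), (-1, 0), (-2, 0), (-2, -1), (-2, -2), (-2, -3)])
Fold: move[4]->R => LLDDR (positions: [(0, 0), (-1, 0), (-2, 0), (-2, -1), (-2, -2), (-1, -2)])

Answer: (0,0) (-1,0) (-2,0) (-2,-1) (-2,-2) (-1,-2)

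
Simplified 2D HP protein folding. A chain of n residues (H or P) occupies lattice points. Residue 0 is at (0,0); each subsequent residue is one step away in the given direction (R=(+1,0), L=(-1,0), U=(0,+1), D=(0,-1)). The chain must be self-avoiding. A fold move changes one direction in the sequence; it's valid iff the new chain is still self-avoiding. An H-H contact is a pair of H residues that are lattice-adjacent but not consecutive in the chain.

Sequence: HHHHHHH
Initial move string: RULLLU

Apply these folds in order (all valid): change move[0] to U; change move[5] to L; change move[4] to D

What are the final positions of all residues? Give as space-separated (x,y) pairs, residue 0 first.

Initial moves: RULLLU
Fold: move[0]->U => UULLLU (positions: [(0, 0), (0, 1), (0, 2), (-1, 2), (-2, 2), (-3, 2), (-3, 3)])
Fold: move[5]->L => UULLLL (positions: [(0, 0), (0, 1), (0, 2), (-1, 2), (-2, 2), (-3, 2), (-4, 2)])
Fold: move[4]->D => UULLDL (positions: [(0, 0), (0, 1), (0, 2), (-1, 2), (-2, 2), (-2, 1), (-3, 1)])

Answer: (0,0) (0,1) (0,2) (-1,2) (-2,2) (-2,1) (-3,1)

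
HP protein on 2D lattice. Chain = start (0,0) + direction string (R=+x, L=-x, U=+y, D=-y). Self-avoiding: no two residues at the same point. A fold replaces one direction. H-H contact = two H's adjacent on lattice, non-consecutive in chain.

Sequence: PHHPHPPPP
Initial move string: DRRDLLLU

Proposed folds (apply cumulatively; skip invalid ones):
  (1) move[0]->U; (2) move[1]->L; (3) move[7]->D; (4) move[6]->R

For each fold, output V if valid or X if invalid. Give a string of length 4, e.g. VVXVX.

Initial: DRRDLLLU -> [(0, 0), (0, -1), (1, -1), (2, -1), (2, -2), (1, -2), (0, -2), (-1, -2), (-1, -1)]
Fold 1: move[0]->U => URRDLLLU INVALID (collision), skipped
Fold 2: move[1]->L => DLRDLLLU INVALID (collision), skipped
Fold 3: move[7]->D => DRRDLLLD VALID
Fold 4: move[6]->R => DRRDLLRD INVALID (collision), skipped

Answer: XXVX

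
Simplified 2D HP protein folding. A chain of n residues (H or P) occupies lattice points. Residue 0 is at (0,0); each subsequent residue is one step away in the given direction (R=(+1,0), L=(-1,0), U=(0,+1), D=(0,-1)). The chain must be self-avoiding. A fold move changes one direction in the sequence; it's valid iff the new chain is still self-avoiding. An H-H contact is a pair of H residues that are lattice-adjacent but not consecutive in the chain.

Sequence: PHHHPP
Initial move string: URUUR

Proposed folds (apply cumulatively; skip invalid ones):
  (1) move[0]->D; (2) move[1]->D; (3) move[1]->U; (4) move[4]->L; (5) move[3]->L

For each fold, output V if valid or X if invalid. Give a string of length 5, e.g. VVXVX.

Initial: URUUR -> [(0, 0), (0, 1), (1, 1), (1, 2), (1, 3), (2, 3)]
Fold 1: move[0]->D => DRUUR VALID
Fold 2: move[1]->D => DDUUR INVALID (collision), skipped
Fold 3: move[1]->U => DUUUR INVALID (collision), skipped
Fold 4: move[4]->L => DRUUL VALID
Fold 5: move[3]->L => DRULL INVALID (collision), skipped

Answer: VXXVX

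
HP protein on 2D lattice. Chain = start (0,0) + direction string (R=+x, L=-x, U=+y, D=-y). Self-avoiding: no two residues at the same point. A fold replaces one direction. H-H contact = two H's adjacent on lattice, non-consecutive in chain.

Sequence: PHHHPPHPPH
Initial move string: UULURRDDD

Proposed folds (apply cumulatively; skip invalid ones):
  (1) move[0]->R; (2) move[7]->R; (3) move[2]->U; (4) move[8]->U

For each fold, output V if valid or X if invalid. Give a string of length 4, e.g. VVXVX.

Initial: UULURRDDD -> [(0, 0), (0, 1), (0, 2), (-1, 2), (-1, 3), (0, 3), (1, 3), (1, 2), (1, 1), (1, 0)]
Fold 1: move[0]->R => RULURRDDD VALID
Fold 2: move[7]->R => RULURRDRD VALID
Fold 3: move[2]->U => RUUURRDRD VALID
Fold 4: move[8]->U => RUUURRDRU VALID

Answer: VVVV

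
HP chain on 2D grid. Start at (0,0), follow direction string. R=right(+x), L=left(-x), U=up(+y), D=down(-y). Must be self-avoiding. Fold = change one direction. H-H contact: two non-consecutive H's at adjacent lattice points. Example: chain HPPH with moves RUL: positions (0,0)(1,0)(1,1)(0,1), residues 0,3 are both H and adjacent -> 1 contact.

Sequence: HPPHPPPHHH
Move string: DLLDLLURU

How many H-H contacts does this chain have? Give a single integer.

Positions: [(0, 0), (0, -1), (-1, -1), (-2, -1), (-2, -2), (-3, -2), (-4, -2), (-4, -1), (-3, -1), (-3, 0)]
H-H contact: residue 3 @(-2,-1) - residue 8 @(-3, -1)

Answer: 1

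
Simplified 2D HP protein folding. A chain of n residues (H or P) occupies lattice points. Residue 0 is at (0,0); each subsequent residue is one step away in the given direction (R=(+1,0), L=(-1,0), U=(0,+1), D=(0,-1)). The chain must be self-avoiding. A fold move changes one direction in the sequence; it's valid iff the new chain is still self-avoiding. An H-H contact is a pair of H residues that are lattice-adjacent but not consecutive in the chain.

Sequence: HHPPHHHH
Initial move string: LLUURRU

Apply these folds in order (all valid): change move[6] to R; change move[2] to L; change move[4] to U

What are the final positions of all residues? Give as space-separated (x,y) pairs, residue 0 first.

Initial moves: LLUURRU
Fold: move[6]->R => LLUURRR (positions: [(0, 0), (-1, 0), (-2, 0), (-2, 1), (-2, 2), (-1, 2), (0, 2), (1, 2)])
Fold: move[2]->L => LLLURRR (positions: [(0, 0), (-1, 0), (-2, 0), (-3, 0), (-3, 1), (-2, 1), (-1, 1), (0, 1)])
Fold: move[4]->U => LLLUURR (positions: [(0, 0), (-1, 0), (-2, 0), (-3, 0), (-3, 1), (-3, 2), (-2, 2), (-1, 2)])

Answer: (0,0) (-1,0) (-2,0) (-3,0) (-3,1) (-3,2) (-2,2) (-1,2)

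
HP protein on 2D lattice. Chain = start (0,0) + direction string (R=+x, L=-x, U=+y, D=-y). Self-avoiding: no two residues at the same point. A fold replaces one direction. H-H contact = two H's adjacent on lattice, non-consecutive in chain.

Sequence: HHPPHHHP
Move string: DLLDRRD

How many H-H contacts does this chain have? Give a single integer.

Answer: 1

Derivation:
Positions: [(0, 0), (0, -1), (-1, -1), (-2, -1), (-2, -2), (-1, -2), (0, -2), (0, -3)]
H-H contact: residue 1 @(0,-1) - residue 6 @(0, -2)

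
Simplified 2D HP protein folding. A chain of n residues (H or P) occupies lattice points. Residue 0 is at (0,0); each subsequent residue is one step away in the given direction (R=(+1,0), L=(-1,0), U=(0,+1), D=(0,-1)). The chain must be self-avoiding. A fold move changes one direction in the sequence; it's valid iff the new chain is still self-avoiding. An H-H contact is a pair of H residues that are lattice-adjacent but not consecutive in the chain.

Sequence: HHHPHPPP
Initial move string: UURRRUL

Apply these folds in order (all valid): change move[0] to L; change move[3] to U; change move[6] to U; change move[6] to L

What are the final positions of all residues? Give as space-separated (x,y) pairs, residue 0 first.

Initial moves: UURRRUL
Fold: move[0]->L => LURRRUL (positions: [(0, 0), (-1, 0), (-1, 1), (0, 1), (1, 1), (2, 1), (2, 2), (1, 2)])
Fold: move[3]->U => LURURUL (positions: [(0, 0), (-1, 0), (-1, 1), (0, 1), (0, 2), (1, 2), (1, 3), (0, 3)])
Fold: move[6]->U => LURURUU (positions: [(0, 0), (-1, 0), (-1, 1), (0, 1), (0, 2), (1, 2), (1, 3), (1, 4)])
Fold: move[6]->L => LURURUL (positions: [(0, 0), (-1, 0), (-1, 1), (0, 1), (0, 2), (1, 2), (1, 3), (0, 3)])

Answer: (0,0) (-1,0) (-1,1) (0,1) (0,2) (1,2) (1,3) (0,3)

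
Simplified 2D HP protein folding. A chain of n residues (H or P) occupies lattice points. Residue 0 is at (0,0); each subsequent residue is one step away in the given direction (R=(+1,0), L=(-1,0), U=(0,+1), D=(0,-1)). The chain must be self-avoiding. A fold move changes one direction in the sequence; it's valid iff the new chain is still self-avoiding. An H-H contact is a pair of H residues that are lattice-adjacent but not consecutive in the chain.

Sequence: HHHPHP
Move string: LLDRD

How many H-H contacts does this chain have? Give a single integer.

Answer: 1

Derivation:
Positions: [(0, 0), (-1, 0), (-2, 0), (-2, -1), (-1, -1), (-1, -2)]
H-H contact: residue 1 @(-1,0) - residue 4 @(-1, -1)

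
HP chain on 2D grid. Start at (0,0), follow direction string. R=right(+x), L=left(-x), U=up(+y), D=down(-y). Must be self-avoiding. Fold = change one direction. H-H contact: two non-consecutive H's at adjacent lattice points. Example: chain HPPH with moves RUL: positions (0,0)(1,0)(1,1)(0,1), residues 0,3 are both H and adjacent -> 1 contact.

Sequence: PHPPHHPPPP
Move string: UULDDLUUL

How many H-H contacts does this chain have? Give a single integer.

Positions: [(0, 0), (0, 1), (0, 2), (-1, 2), (-1, 1), (-1, 0), (-2, 0), (-2, 1), (-2, 2), (-3, 2)]
H-H contact: residue 1 @(0,1) - residue 4 @(-1, 1)

Answer: 1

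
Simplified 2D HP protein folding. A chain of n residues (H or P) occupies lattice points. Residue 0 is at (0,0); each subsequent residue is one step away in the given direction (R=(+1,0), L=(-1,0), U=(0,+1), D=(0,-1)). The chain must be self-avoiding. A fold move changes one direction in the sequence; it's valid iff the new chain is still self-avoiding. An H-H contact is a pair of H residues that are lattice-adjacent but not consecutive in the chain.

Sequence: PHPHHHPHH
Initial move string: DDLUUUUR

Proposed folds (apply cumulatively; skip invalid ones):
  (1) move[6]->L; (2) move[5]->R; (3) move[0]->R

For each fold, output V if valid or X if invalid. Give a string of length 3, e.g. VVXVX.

Initial: DDLUUUUR -> [(0, 0), (0, -1), (0, -2), (-1, -2), (-1, -1), (-1, 0), (-1, 1), (-1, 2), (0, 2)]
Fold 1: move[6]->L => DDLUUULR INVALID (collision), skipped
Fold 2: move[5]->R => DDLUURUR INVALID (collision), skipped
Fold 3: move[0]->R => RDLUUUUR INVALID (collision), skipped

Answer: XXX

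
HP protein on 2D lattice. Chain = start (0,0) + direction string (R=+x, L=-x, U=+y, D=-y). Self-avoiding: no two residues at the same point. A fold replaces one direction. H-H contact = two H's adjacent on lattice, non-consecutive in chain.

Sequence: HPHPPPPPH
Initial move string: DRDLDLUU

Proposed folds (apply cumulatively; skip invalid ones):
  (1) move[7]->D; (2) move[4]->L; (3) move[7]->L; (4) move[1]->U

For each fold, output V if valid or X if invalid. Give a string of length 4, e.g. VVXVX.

Answer: XVVX

Derivation:
Initial: DRDLDLUU -> [(0, 0), (0, -1), (1, -1), (1, -2), (0, -2), (0, -3), (-1, -3), (-1, -2), (-1, -1)]
Fold 1: move[7]->D => DRDLDLUD INVALID (collision), skipped
Fold 2: move[4]->L => DRDLLLUU VALID
Fold 3: move[7]->L => DRDLLLUL VALID
Fold 4: move[1]->U => DUDLLLUL INVALID (collision), skipped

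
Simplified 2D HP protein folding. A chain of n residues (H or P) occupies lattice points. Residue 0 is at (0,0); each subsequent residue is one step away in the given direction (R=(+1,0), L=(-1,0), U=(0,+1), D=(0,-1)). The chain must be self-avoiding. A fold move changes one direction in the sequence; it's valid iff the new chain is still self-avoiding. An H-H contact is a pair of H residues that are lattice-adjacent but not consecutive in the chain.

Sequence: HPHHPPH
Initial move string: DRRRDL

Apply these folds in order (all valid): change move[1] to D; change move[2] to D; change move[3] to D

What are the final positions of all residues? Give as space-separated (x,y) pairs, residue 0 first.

Answer: (0,0) (0,-1) (0,-2) (0,-3) (0,-4) (0,-5) (-1,-5)

Derivation:
Initial moves: DRRRDL
Fold: move[1]->D => DDRRDL (positions: [(0, 0), (0, -1), (0, -2), (1, -2), (2, -2), (2, -3), (1, -3)])
Fold: move[2]->D => DDDRDL (positions: [(0, 0), (0, -1), (0, -2), (0, -3), (1, -3), (1, -4), (0, -4)])
Fold: move[3]->D => DDDDDL (positions: [(0, 0), (0, -1), (0, -2), (0, -3), (0, -4), (0, -5), (-1, -5)])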